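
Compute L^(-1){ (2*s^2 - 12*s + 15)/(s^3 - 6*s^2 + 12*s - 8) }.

-t^2*exp(2*t)/2 - 4*t*exp(2*t) + 2*exp(2*t)

Factor the denominator: s^3 - 6*s^2 + 12*s - 8 = (s - 2)^3.
Partial fraction decomposition gives [2/(s - 2)] + [-4/(s - 2)^2] + [-1/(s - 2)^3].
Invert each term: 2/(s - 2) ↔ 2e^(2t); -4/(s - 2)^2 ↔ -4t·e^(2t); -1/(s - 2)^3 ↔ (-1/2)t^2·e^(2t).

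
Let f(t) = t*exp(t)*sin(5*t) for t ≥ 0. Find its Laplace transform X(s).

X(s) = 10*(s - 1)/(s^2 - 2*s + 26)^2

L{sin(5t)} = 5/(s^2 + 25).
Multiplying by e^(t) shifts s → s - 1, so L{exp(t)*sin(5*t)} = 5/((s - 1)^2 + 25).
Then apply L{t·g(t)} = -d/ds[G(s)] with G(s) = 5/((s - 1)^2 + 25):
differentiating 1 time and applying the sign gives 10*(s - 1)/(s^2 - 2*s + 26)^2.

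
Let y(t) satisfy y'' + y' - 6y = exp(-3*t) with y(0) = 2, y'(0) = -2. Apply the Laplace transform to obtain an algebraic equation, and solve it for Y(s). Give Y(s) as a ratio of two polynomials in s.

Y(s) = (2*s^2 + 6*s + 1)/(s^3 + 4*s^2 - 3*s - 18)

Transform both sides with L{·}.
Using L{y''} = s^2 Y - s·y(0) - y'(0) and L{y'} = sY - y(0), with y(0) = 2, y'(0) = -2, the left side becomes (s^2 + s - 6)Y - (2*s).
The right side is L{exp(-3*t)} = 1/(s + 3).
So (s^2 + s - 6)Y = 1/(s + 3) + (2*s).
Solve for Y(s) and write it as one ratio of polynomials.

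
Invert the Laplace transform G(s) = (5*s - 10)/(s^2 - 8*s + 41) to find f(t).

f(t) = 2*exp(4*t)*sin(5*t) + 5*exp(4*t)*cos(5*t)

Complete the square in the denominator: s^2 - 8*s + 41 = (s - 4)^2 + 5^2.
Split the numerator to match: 5*s - 10 = 5·(s - 4) + 2·5.
Invert each term: 5·(s - 4)/((s - 4)^2 + 25) ↔ 5e^(4t)cos(5t); 2·5/((s - 4)^2 + 25) ↔ 2e^(4t)sin(5t).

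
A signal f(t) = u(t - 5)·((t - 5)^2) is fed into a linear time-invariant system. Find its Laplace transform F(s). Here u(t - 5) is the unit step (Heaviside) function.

By the second shifting theorem, L{u(t - c)·g(t - c)} = e^(-cs)·G(s) with c = 5 and G(s) = L{g(t)}.
L{t^2} = 2!/s^3 = 2/s^3.

F(s) = 2*exp(-5*s)/s^3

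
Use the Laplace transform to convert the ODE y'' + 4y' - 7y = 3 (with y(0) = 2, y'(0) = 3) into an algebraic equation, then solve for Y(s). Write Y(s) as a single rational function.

Apply the Laplace transform to the equation.
Using L{y''} = s^2 Y - s·y(0) - y'(0) and L{y'} = sY - y(0), with y(0) = 2, y'(0) = 3, the left side becomes (s^2 + 4*s - 7)Y - (2*s + 11).
The right side is L{3} = 3/s.
So (s^2 + 4*s - 7)Y = 3/s + (2*s + 11).
Solve for Y(s) and write it as one ratio of polynomials.

Y(s) = (2*s^2 + 11*s + 3)/(s^3 + 4*s^2 - 7*s)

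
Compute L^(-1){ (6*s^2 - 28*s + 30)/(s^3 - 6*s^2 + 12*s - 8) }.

-t^2*exp(2*t) - 4*t*exp(2*t) + 6*exp(2*t)

Factor the denominator: s^3 - 6*s^2 + 12*s - 8 = (s - 2)^3.
Partial fraction decomposition gives [6/(s - 2)] + [-4/(s - 2)^2] + [-2/(s - 2)^3].
Invert each term: 6/(s - 2) ↔ 6e^(2t); -4/(s - 2)^2 ↔ -4t·e^(2t); -2/(s - 2)^3 ↔ (-1)t^2·e^(2t).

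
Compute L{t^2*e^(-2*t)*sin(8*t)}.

16*(3*s^2 + 12*s - 52)/(s^2 + 4*s + 68)^3

L{sin(8t)} = 8/(s^2 + 64).
Multiplying by e^(-2t) shifts s → s + 2, so L{e^(-2*t)*sin(8*t)} = 8/((s + 2)^2 + 64).
Then apply L{t^2·g(t)} = (-1)^2 d^2/ds^2[H(s)] with H(s) = 8/((s + 2)^2 + 64):
differentiating 2 times and applying the sign gives 16*(3*s^2 + 12*s - 52)/(s^2 + 4*s + 68)^3.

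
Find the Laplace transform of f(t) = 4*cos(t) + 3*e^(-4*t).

4*s/(s^2 + 1) + 3/(s + 4)

Apply the Laplace transform termwise.
(3)·[L{e^(-4t)} = 1/(s + 4)]; (4)·[L{cos(t)} = s/(s^2 + 1)].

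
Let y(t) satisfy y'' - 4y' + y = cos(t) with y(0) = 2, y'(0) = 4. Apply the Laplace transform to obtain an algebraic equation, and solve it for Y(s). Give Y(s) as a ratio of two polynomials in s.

Y(s) = (2*s^3 - 4*s^2 + 3*s - 4)/(s^4 - 4*s^3 + 2*s^2 - 4*s + 1)

Apply the Laplace transform to the equation.
With L{y''} = s^2 Y - s·y(0) - y'(0) and L{y'} = sY - y(0), with y(0) = 2, y'(0) = 4: the LHS transforms to (s^2 - 4*s + 1)Y - (2*s - 4).
The right side is L{cos(t)} = s/(s^2 + 1).
So (s^2 - 4*s + 1)Y = s/(s^2 + 1) + (2*s - 4).
Solve for Y(s) and write it as one ratio of polynomials.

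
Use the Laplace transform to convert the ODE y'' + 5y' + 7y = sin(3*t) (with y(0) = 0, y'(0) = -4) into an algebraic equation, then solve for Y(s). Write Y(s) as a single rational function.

Y(s) = (-4*s^2 - 33)/(s^4 + 5*s^3 + 16*s^2 + 45*s + 63)

Laplace-transform each side.
Using L{y''} = s^2 Y - s·y(0) - y'(0) and L{y'} = sY - y(0), with y(0) = 0, y'(0) = -4, the left side becomes (s^2 + 5*s + 7)Y - (-4).
The right side is L{sin(3*t)} = 3/(s^2 + 9).
So (s^2 + 5*s + 7)Y = 3/(s^2 + 9) + (-4).
Divide through and combine into a single rational function.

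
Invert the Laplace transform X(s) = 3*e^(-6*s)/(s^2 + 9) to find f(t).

The factor e^(-6s) signals a time shift by c = 6 (second shifting theorem).
L{sin(3t)} = 3/(s^2 + 9), so L^-1{3/(s^2 + 9)} = sin(3*t).
Hence the inverse is u(t - 6) times that function evaluated at t - 6.

f(t) = Heaviside(t - 6)*(sin(3*t - 18))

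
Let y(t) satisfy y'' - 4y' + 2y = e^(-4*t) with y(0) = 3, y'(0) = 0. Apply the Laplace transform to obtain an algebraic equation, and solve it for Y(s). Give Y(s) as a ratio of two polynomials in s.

Take the Laplace transform of both sides.
Using L{y''} = s^2 Y - s·y(0) - y'(0) and L{y'} = sY - y(0), with y(0) = 3, y'(0) = 0, the left side becomes (s^2 - 4*s + 2)Y - (3*s - 12).
The right side is L{e^(-4*t)} = 1/(s + 4).
So (s^2 - 4*s + 2)Y = 1/(s + 4) + (3*s - 12).
Solve for Y(s) and write it as one ratio of polynomials.

Y(s) = (3*s^2 - 47)/(s^3 - 14*s + 8)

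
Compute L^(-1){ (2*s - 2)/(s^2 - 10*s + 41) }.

Complete the square in the denominator: s^2 - 10*s + 41 = (s - 5)^2 + 4^2.
Split the numerator to match: 2*s - 2 = 2·(s - 5) + 2·4.
Invert each term: 2·(s - 5)/((s - 5)^2 + 16) ↔ 2e^(5t)cos(4t); 2·4/((s - 5)^2 + 16) ↔ 2e^(5t)sin(4t).

2*exp(5*t)*sin(4*t) + 2*exp(5*t)*cos(4*t)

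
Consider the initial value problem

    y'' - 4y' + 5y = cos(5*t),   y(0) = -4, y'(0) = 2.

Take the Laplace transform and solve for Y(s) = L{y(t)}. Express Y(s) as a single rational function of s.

Apply the Laplace transform to the equation.
Using L{y''} = s^2 Y - s·y(0) - y'(0) and L{y'} = sY - y(0), with y(0) = -4, y'(0) = 2, the left side becomes (s^2 - 4*s + 5)Y - (-4*s + 18).
The right side is L{cos(5*t)} = s/(s^2 + 25).
So (s^2 - 4*s + 5)Y = s/(s^2 + 25) + (-4*s + 18).
Solve for Y(s) and write it as one ratio of polynomials.

Y(s) = (-4*s^3 + 18*s^2 - 99*s + 450)/(s^4 - 4*s^3 + 30*s^2 - 100*s + 125)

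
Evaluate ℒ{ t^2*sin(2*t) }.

L{sin(2t)} = 2/(s^2 + 4).
Then apply L{t^2·g(t)} = (-1)^2 d^2/ds^2[H(s)] with H(s) = 2/(s^2 + 4):
differentiating 2 times and applying the sign gives 4*(3*s^2 - 4)/(s^2 + 4)^3.

4*(3*s^2 - 4)/(s^2 + 4)^3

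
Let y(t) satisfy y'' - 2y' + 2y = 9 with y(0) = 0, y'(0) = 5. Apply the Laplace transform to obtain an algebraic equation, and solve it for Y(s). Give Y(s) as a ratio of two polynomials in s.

Apply the Laplace transform to the equation.
Using L{y''} = s^2 Y - s·y(0) - y'(0) and L{y'} = sY - y(0), with y(0) = 0, y'(0) = 5, the left side becomes (s^2 - 2*s + 2)Y - (5).
The right side is L{9} = 9/s.
So (s^2 - 2*s + 2)Y = 9/s + (5).
Isolate Y and clear denominators.

Y(s) = (5*s + 9)/(s^3 - 2*s^2 + 2*s)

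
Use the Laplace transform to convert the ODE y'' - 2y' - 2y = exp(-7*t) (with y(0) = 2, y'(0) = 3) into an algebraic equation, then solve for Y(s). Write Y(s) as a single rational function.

Apply the Laplace transform to the equation.
Using L{y''} = s^2 Y - s·y(0) - y'(0) and L{y'} = sY - y(0), with y(0) = 2, y'(0) = 3, the left side becomes (s^2 - 2*s - 2)Y - (2*s - 1).
The right side is L{exp(-7*t)} = 1/(s + 7).
So (s^2 - 2*s - 2)Y = 1/(s + 7) + (2*s - 1).
Solve for Y(s) and write it as one ratio of polynomials.

Y(s) = (2*s^2 + 13*s - 6)/(s^3 + 5*s^2 - 16*s - 14)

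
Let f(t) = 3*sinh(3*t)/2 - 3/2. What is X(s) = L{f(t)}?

By linearity of the Laplace transform, transform each term separately.
L{-3/2} = (-3/2)/s; (3/2)·[L{sinh(3t)} = 3/(s^2 - 9)].

X(s) = 9/(2*(s^2 - 9)) - 3/(2*s)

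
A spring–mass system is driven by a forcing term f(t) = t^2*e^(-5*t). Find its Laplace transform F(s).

F(s) = 2/(s + 5)^3

L{e^(-5t)} = 1/(s + 5).
Then apply L{t^2·g(t)} = (-1)^2 d^2/ds^2[G(s)] with G(s) = 1/(s + 5):
differentiating 2 times and applying the sign gives 2/(s + 5)^3.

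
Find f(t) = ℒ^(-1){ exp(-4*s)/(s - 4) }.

f(t) = Heaviside(t - 4)*(exp(4*t - 16))

The factor e^(-4s) signals a time shift by c = 4 (second shifting theorem).
L{e^(4t)} = 1/(s - 4), so L^-1{1/(s - 4)} = exp(4*t).
Hence the inverse is u(t - 4) times that function evaluated at t - 4.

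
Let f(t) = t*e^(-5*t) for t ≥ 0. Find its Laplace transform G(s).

G(s) = (s + 5)^(-2)

L{e^(-5t)} = 1/(s + 5).
Then apply L{t·g(t)} = -d/ds[H(s)] with H(s) = 1/(s + 5):
differentiating 1 time and applying the sign gives (s + 5)^(-2).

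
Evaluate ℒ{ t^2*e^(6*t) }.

L{e^(6t)} = 1/(s - 6).
Then apply L{t^2·g(t)} = (-1)^2 d^2/ds^2[G(s)] with G(s) = 1/(s - 6):
differentiating 2 times and applying the sign gives 2/(s - 6)^3.

2/(s - 6)^3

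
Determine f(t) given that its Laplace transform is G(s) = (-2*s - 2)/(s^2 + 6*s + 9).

f(t) = 4*t*exp(-3*t) - 2*exp(-3*t)

Factor the denominator: s^2 + 6*s + 9 = (s + 3)^2.
Partial fraction decomposition gives [-2/(s + 3)] + [4/(s + 3)^2].
Invert each term: -2/(s + 3) ↔ -2e^(-3t); 4/(s + 3)^2 ↔ 4t·e^(-3t).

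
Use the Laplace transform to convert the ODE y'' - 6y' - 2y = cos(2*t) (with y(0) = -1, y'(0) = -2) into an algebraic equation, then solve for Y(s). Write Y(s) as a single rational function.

Y(s) = (-s^3 + 4*s^2 - 3*s + 16)/(s^4 - 6*s^3 + 2*s^2 - 24*s - 8)

Take the Laplace transform of both sides.
With L{y''} = s^2 Y - s·y(0) - y'(0) and L{y'} = sY - y(0), with y(0) = -1, y'(0) = -2: the LHS transforms to (s^2 - 6*s - 2)Y - (-s + 4).
The right side is L{cos(2*t)} = s/(s^2 + 4).
So (s^2 - 6*s - 2)Y = s/(s^2 + 4) + (-s + 4).
Divide through and combine into a single rational function.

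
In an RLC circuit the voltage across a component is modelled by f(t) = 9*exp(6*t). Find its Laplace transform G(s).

L{9} = 9/s.
By the first shifting theorem, multiplying by e^(6t) replaces s with s - 6.

G(s) = 9/(s - 6)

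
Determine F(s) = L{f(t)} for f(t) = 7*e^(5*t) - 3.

F(s) = 7/(s - 5) - 3/s

By linearity of the Laplace transform, transform each term separately.
L{-3} = -3/s; (7)·[L{e^(5t)} = 1/(s - 5)].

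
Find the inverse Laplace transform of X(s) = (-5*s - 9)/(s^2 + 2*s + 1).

-4*t*exp(-t) - 5*exp(-t)

Factor the denominator: s^2 + 2*s + 1 = (s + 1)^2.
Partial fraction decomposition gives [-5/(s + 1)] + [-4/(s + 1)^2].
Invert each term: -5/(s + 1) ↔ -5e^(-t); -4/(s + 1)^2 ↔ -4t·e^(-t).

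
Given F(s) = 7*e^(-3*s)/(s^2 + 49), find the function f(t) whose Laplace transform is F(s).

The factor e^(-3s) signals a time shift by c = 3 (second shifting theorem).
L{sin(7t)} = 7/(s^2 + 49), so L^-1{7/(s^2 + 49)} = sin(7*t).
Hence the inverse is u(t - 3) times that function evaluated at t - 3.

f(t) = Heaviside(t - 3)*(sin(7*t - 21))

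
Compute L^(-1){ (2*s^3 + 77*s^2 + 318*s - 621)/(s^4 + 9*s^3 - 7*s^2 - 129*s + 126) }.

6*exp(3*t) + 2*exp(t) - 3*exp(-6*t) - 3*exp(-7*t)

Factor the denominator: s^4 + 9*s^3 - 7*s^2 - 129*s + 126 = (s - 3)*(s - 1)*(s + 6)*(s + 7).
Partial fraction decomposition gives [6/(s - 3)] + [-3/(s + 6)] + [-3/(s + 7)] + [2/(s - 1)].
Invert each term: 6/(s - 3) ↔ 6e^(3t); -3/(s + 6) ↔ -3e^(-6t); -3/(s + 7) ↔ -3e^(-7t); 2/(s - 1) ↔ 2e^(t).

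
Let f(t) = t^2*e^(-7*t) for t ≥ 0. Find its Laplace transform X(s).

L{t^2} = 2!/s^3 = 2/s^3.
By the first shifting theorem, multiplying by e^(-7t) replaces s with s + 7.

X(s) = 2/(s + 7)^3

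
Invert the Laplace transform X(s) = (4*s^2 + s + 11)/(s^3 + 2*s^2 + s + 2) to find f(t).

f(t) = 3*sin(t) - cos(t) + 5*exp(-2*t)

Factor the denominator: s^3 + 2*s^2 + s + 2 = (s + 2)*(s^2 + 1).
Partial fraction decomposition gives [5/(s + 2)] + [-s/(s^2 + 1)] + [3/(s^2 + 1)].
Invert each term: 5/(s + 2) ↔ 5e^(-2t); -1·s/(s^2 + 1) ↔ -cos(t); 3·1/(s^2 + 1) ↔ 3sin(t).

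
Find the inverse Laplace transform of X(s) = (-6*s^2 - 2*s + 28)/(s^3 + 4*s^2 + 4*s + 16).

Factor the denominator: s^3 + 4*s^2 + 4*s + 16 = (s + 4)*(s^2 + 4).
Partial fraction decomposition gives [-3/(s + 4)] + [-3*s/(s^2 + 4)] + [10/(s^2 + 4)].
Invert each term: -3/(s + 4) ↔ -3e^(-4t); -3·s/(s^2 + 4) ↔ -3cos(2t); 5·2/(s^2 + 4) ↔ 5sin(2t).

5*sin(2*t) - 3*cos(2*t) - 3*exp(-4*t)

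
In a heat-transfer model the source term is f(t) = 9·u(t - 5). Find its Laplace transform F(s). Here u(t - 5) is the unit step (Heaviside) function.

By the second shifting theorem, L{u(t - c)·g(t - c)} = e^(-cs)·G(s) with c = 5 and G(s) = L{g(t)}.
L{9} = 9/s.

F(s) = 9*exp(-5*s)/s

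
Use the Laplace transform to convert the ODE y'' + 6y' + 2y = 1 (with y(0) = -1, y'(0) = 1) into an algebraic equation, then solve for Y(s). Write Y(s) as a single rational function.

Take the Laplace transform of both sides.
Using L{y''} = s^2 Y - s·y(0) - y'(0) and L{y'} = sY - y(0), with y(0) = -1, y'(0) = 1, the left side becomes (s^2 + 6*s + 2)Y - (-s - 5).
The right side is L{1} = 1/s.
So (s^2 + 6*s + 2)Y = 1/s + (-s - 5).
Solve for Y(s) and write it as one ratio of polynomials.

Y(s) = (-s^2 - 5*s + 1)/(s^3 + 6*s^2 + 2*s)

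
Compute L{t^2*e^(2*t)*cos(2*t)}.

L{cos(2t)} = s/(s^2 + 4).
Multiplying by e^(2t) shifts s → s - 2, so L{e^(2*t)*cos(2*t)} = (s - 2)/((s - 2)^2 + 4).
Then apply L{t^2·g(t)} = (-1)^2 d^2/ds^2[G(s)] with G(s) = (s - 2)/((s - 2)^2 + 4):
differentiating 2 times and applying the sign gives 2*(s - 2)*(s^2 - 4*s - 8)/(s^2 - 4*s + 8)^3.

2*(s - 2)*(s^2 - 4*s - 8)/(s^2 - 4*s + 8)^3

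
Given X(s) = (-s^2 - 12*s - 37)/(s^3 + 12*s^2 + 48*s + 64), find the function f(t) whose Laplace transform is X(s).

Factor the denominator: s^3 + 12*s^2 + 48*s + 64 = (s + 4)^3.
Partial fraction decomposition gives [-1/(s + 4)] + [-4/(s + 4)^2] + [-5/(s + 4)^3].
Invert each term: -1/(s + 4) ↔ -e^(-4t); -4/(s + 4)^2 ↔ -4t·e^(-4t); -5/(s + 4)^3 ↔ (-5/2)t^2·e^(-4t).

f(t) = -5*t^2*exp(-4*t)/2 - 4*t*exp(-4*t) - exp(-4*t)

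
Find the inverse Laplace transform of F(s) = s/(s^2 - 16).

cosh(4*t)

Since L{cosh(4t)} = s/(s^2 - 16), the inverse is cosh(4*t).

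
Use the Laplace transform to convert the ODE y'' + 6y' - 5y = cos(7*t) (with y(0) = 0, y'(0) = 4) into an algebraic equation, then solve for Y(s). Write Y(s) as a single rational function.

Y(s) = (4*s^2 + s + 196)/(s^4 + 6*s^3 + 44*s^2 + 294*s - 245)

Laplace-transform each side.
Using L{y''} = s^2 Y - s·y(0) - y'(0) and L{y'} = sY - y(0), with y(0) = 0, y'(0) = 4, the left side becomes (s^2 + 6*s - 5)Y - (4).
The right side is L{cos(7*t)} = s/(s^2 + 49).
So (s^2 + 6*s - 5)Y = s/(s^2 + 49) + (4).
Isolate Y and clear denominators.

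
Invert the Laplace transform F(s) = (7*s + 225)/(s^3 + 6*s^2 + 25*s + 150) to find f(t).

f(t) = 5*sin(5*t) - 3*cos(5*t) + 3*exp(-6*t)

Factor the denominator: s^3 + 6*s^2 + 25*s + 150 = (s + 6)*(s^2 + 25).
Partial fraction decomposition gives [3/(s + 6)] + [-3*s/(s^2 + 25)] + [25/(s^2 + 25)].
Invert each term: 3/(s + 6) ↔ 3e^(-6t); -3·s/(s^2 + 25) ↔ -3cos(5t); 5·5/(s^2 + 25) ↔ 5sin(5t).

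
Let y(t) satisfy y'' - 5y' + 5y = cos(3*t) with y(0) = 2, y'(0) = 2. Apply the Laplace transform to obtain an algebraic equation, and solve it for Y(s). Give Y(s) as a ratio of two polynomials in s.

Y(s) = (2*s^3 - 8*s^2 + 19*s - 72)/(s^4 - 5*s^3 + 14*s^2 - 45*s + 45)

Take the Laplace transform of both sides.
The derivative rules (L{y''} = s^2 Y - s·y(0) - y'(0) and L{y'} = sY - y(0), with y(0) = 2, y'(0) = 2) turn the left side into (s^2 - 5*s + 5)Y - (2*s - 8).
The right side is L{cos(3*t)} = s/(s^2 + 9).
So (s^2 - 5*s + 5)Y = s/(s^2 + 9) + (2*s - 8).
Isolate Y and clear denominators.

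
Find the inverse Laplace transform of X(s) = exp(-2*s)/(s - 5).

Heaviside(t - 2)*(exp(5*t - 10))

The factor e^(-2s) signals a time shift by c = 2 (second shifting theorem).
L{e^(5t)} = 1/(s - 5), so L^-1{1/(s - 5)} = exp(5*t).
Hence the inverse is u(t - 2) times that function evaluated at t - 2.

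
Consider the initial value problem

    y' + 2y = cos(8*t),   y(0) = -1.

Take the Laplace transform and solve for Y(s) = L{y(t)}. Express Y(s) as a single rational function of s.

Take the Laplace transform of both sides.
With L{y'} = sY - y(0) = sY - (-1): the LHS transforms to (s + 2)Y - (-1).
The right side is L{cos(8*t)} = s/(s^2 + 64).
So (s + 2)Y = s/(s^2 + 64) + (-1).
Solve for Y(s) and write it as one ratio of polynomials.

Y(s) = (-s^2 + s - 64)/(s^3 + 2*s^2 + 64*s + 128)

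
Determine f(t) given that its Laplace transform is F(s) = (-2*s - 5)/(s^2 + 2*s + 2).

f(t) = -3*exp(-t)*sin(t) - 2*exp(-t)*cos(t)

Complete the square in the denominator: s^2 + 2*s + 2 = (s + 1)^2 + 1^2.
Split the numerator to match: -2*s - 5 = -2·(s + 1) - 3·1.
Invert each term: -2·(s + 1)/((s + 1)^2 + 1) ↔ -2e^(-t)cos(t); -3·1/((s + 1)^2 + 1) ↔ -3e^(-t)sin(t).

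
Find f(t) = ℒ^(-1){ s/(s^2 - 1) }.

f(t) = cosh(t)

Since L{cosh(t)} = s/(s^2 - 1), the inverse is cosh(t).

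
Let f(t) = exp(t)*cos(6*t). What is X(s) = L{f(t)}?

X(s) = (s - 1)/((s - 1)^2 + 36)

L{cos(6t)} = s/(s^2 + 36).
By the first shifting theorem, multiplying by e^(t) replaces s with s - 1.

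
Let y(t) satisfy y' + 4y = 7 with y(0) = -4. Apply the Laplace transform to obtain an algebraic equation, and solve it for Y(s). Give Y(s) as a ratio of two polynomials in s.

Y(s) = (-4*s + 7)/(s^2 + 4*s)

Laplace-transform each side.
With L{y'} = sY - y(0) = sY - (-4): the LHS transforms to (s + 4)Y - (-4).
The right side is L{7} = 7/s.
So (s + 4)Y = 7/s + (-4).
Divide through and combine into a single rational function.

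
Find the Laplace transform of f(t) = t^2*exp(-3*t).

2/(s + 3)^3

L{e^(-3t)} = 1/(s + 3).
Then apply L{t^2·g(t)} = (-1)^2 d^2/ds^2[G(s)] with G(s) = 1/(s + 3):
differentiating 2 times and applying the sign gives 2/(s + 3)^3.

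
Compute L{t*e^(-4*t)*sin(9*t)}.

18*(s + 4)/(s^2 + 8*s + 97)^2

L{sin(9t)} = 9/(s^2 + 81).
Multiplying by e^(-4t) shifts s → s + 4, so L{e^(-4*t)*sin(9*t)} = 9/((s + 4)^2 + 81).
Then apply L{t·g(t)} = -d/ds[G(s)] with G(s) = 9/((s + 4)^2 + 81):
differentiating 1 time and applying the sign gives 18*(s + 4)/(s^2 + 8*s + 97)^2.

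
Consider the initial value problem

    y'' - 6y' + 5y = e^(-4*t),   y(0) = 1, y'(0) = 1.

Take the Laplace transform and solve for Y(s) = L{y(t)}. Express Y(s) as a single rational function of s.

Transform both sides with L{·}.
The derivative rules (L{y''} = s^2 Y - s·y(0) - y'(0) and L{y'} = sY - y(0), with y(0) = 1, y'(0) = 1) turn the left side into (s^2 - 6*s + 5)Y - (s - 5).
The right side is L{e^(-4*t)} = 1/(s + 4).
So (s^2 - 6*s + 5)Y = 1/(s + 4) + (s - 5).
Isolate Y and clear denominators.

Y(s) = (s^2 - s - 19)/(s^3 - 2*s^2 - 19*s + 20)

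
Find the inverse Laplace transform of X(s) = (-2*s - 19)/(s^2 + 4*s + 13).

-5*exp(-2*t)*sin(3*t) - 2*exp(-2*t)*cos(3*t)

Complete the square in the denominator: s^2 + 4*s + 13 = (s + 2)^2 + 3^2.
Split the numerator to match: -2*s - 19 = -2·(s + 2) - 5·3.
Invert each term: -2·(s + 2)/((s + 2)^2 + 9) ↔ -2e^(-2t)cos(3t); -5·3/((s + 2)^2 + 9) ↔ -5e^(-2t)sin(3t).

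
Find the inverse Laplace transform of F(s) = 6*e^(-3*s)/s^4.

Heaviside(t - 3)*((t - 3)^3)

The factor e^(-3s) signals a time shift by c = 3 (second shifting theorem).
L{t^3} = 3!/s^4 = 6/s^4, so L^-1{6/s^4} = t^3.
Hence the inverse is u(t - 3) times that function evaluated at t - 3.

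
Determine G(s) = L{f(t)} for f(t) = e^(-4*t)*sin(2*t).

L{sin(2t)} = 2/(s^2 + 4).
By the first shifting theorem, multiplying by e^(-4t) replaces s with s + 4.

G(s) = 2/((s + 4)^2 + 4)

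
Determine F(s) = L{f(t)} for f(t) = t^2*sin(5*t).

F(s) = 10*(3*s^2 - 25)/(s^2 + 25)^3

L{sin(5t)} = 5/(s^2 + 25).
Then apply L{t^2·g(t)} = (-1)^2 d^2/ds^2[G(s)] with G(s) = 5/(s^2 + 25):
differentiating 2 times and applying the sign gives 10*(3*s^2 - 25)/(s^2 + 25)^3.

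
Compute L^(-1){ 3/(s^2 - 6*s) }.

exp(3*t)*sinh(3*t)

Rewrite the denominator: s^2 - 6*s = (s - 3)^2 - 9.
The form in (s - 3) signals a first-shifting-theorem factor e^(3t).
Since L{sinh(3t)} = 3/(s^2 - 9), the inverse is e^(3*t)*sinh(3*t).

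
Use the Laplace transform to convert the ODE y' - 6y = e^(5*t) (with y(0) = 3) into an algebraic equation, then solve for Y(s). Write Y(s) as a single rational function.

Y(s) = (3*s - 14)/(s^2 - 11*s + 30)

Take the Laplace transform of both sides.
Using L{y'} = sY - y(0) = sY - 3, the left side becomes (s - 6)Y - (3).
The right side is L{e^(5*t)} = 1/(s - 5).
So (s - 6)Y = 1/(s - 5) + (3).
Isolate Y and clear denominators.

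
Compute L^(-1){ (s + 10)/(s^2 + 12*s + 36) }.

4*t*exp(-6*t) + exp(-6*t)

Factor the denominator: s^2 + 12*s + 36 = (s + 6)^2.
Partial fraction decomposition gives [1/(s + 6)] + [4/(s + 6)^2].
Invert each term: 1/(s + 6) ↔ e^(-6t); 4/(s + 6)^2 ↔ 4t·e^(-6t).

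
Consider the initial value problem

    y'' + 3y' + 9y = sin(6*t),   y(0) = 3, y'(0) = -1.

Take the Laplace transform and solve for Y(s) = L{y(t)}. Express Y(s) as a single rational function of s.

Transform both sides with L{·}.
With L{y''} = s^2 Y - s·y(0) - y'(0) and L{y'} = sY - y(0), with y(0) = 3, y'(0) = -1: the LHS transforms to (s^2 + 3*s + 9)Y - (3*s + 8).
The right side is L{sin(6*t)} = 6/(s^2 + 36).
So (s^2 + 3*s + 9)Y = 6/(s^2 + 36) + (3*s + 8).
Solve for Y(s) and write it as one ratio of polynomials.

Y(s) = (3*s^3 + 8*s^2 + 108*s + 294)/(s^4 + 3*s^3 + 45*s^2 + 108*s + 324)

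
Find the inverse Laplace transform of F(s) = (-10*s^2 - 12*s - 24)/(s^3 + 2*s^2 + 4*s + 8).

-sin(2*t) - 5*cos(2*t) - 5*exp(-2*t)

Factor the denominator: s^3 + 2*s^2 + 4*s + 8 = (s + 2)*(s^2 + 4).
Partial fraction decomposition gives [-5/(s + 2)] + [-5*s/(s^2 + 4)] + [-2/(s^2 + 4)].
Invert each term: -5/(s + 2) ↔ -5e^(-2t); -5·s/(s^2 + 4) ↔ -5cos(2t); -1·2/(s^2 + 4) ↔ -sin(2t).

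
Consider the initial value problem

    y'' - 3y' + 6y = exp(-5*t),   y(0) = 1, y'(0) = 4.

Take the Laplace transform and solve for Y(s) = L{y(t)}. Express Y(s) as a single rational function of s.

Y(s) = (s^2 + 6*s + 6)/(s^3 + 2*s^2 - 9*s + 30)

Laplace-transform each side.
With L{y''} = s^2 Y - s·y(0) - y'(0) and L{y'} = sY - y(0), with y(0) = 1, y'(0) = 4: the LHS transforms to (s^2 - 3*s + 6)Y - (s + 1).
The right side is L{exp(-5*t)} = 1/(s + 5).
So (s^2 - 3*s + 6)Y = 1/(s + 5) + (s + 1).
Solve for Y(s) and write it as one ratio of polynomials.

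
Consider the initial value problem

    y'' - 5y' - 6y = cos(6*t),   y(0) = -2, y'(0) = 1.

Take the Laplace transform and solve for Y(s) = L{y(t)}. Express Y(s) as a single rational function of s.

Y(s) = (-2*s^3 + 11*s^2 - 71*s + 396)/(s^4 - 5*s^3 + 30*s^2 - 180*s - 216)

Apply the Laplace transform to the equation.
The derivative rules (L{y''} = s^2 Y - s·y(0) - y'(0) and L{y'} = sY - y(0), with y(0) = -2, y'(0) = 1) turn the left side into (s^2 - 5*s - 6)Y - (-2*s + 11).
The right side is L{cos(6*t)} = s/(s^2 + 36).
So (s^2 - 5*s - 6)Y = s/(s^2 + 36) + (-2*s + 11).
Divide through and combine into a single rational function.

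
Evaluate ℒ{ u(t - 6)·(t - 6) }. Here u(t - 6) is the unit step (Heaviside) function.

By the second shifting theorem, L{u(t - c)·g(t - c)} = e^(-cs)·H(s) with c = 6 and H(s) = L{g(t)}.
L{t} = 1!/s^2 = 1/s^2.

exp(-6*s)/s^2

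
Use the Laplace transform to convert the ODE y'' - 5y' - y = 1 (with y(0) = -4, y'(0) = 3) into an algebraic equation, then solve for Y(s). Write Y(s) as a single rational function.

Y(s) = (-4*s^2 + 23*s + 1)/(s^3 - 5*s^2 - s)

Laplace-transform each side.
The derivative rules (L{y''} = s^2 Y - s·y(0) - y'(0) and L{y'} = sY - y(0), with y(0) = -4, y'(0) = 3) turn the left side into (s^2 - 5*s - 1)Y - (-4*s + 23).
The right side is L{1} = 1/s.
So (s^2 - 5*s - 1)Y = 1/s + (-4*s + 23).
Divide through and combine into a single rational function.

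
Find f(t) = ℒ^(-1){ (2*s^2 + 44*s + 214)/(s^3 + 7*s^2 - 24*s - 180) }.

f(t) = -2*t*exp(-6*t) + 4*exp(5*t) - 2*exp(-6*t)

Factor the denominator: s^3 + 7*s^2 - 24*s - 180 = (s - 5)*(s + 6)^2.
Partial fraction decomposition gives [-2/(s + 6)] + [-2/(s + 6)^2] + [4/(s - 5)].
Invert each term: -2/(s + 6) ↔ -2e^(-6t); -2/(s + 6)^2 ↔ -2t·e^(-6t); 4/(s - 5) ↔ 4e^(5t).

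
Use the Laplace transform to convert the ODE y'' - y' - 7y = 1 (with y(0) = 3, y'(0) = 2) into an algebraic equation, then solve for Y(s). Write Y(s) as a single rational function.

Y(s) = (3*s^2 - s + 1)/(s^3 - s^2 - 7*s)

Laplace-transform each side.
The derivative rules (L{y''} = s^2 Y - s·y(0) - y'(0) and L{y'} = sY - y(0), with y(0) = 3, y'(0) = 2) turn the left side into (s^2 - s - 7)Y - (3*s - 1).
The right side is L{1} = 1/s.
So (s^2 - s - 7)Y = 1/s + (3*s - 1).
Divide through and combine into a single rational function.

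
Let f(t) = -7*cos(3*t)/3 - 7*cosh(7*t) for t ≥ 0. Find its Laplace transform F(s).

F(s) = -7*s/(3*(s^2 + 9)) - 7*s/(s^2 - 49)

The transform is linear, so treat each term independently.
(-7)·[L{cosh(7t)} = s/(s^2 - 49)]; (-7/3)·[L{cos(3t)} = s/(s^2 + 9)].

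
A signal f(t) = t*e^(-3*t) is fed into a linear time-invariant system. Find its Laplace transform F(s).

F(s) = (s + 3)^(-2)

L{e^(-3t)} = 1/(s + 3).
Then apply L{t·g(t)} = -d/ds[G(s)] with G(s) = 1/(s + 3):
differentiating 1 time and applying the sign gives (s + 3)^(-2).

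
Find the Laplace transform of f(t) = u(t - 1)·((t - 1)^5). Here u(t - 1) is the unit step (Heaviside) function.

By the second shifting theorem, L{u(t - c)·g(t - c)} = e^(-cs)·G(s) with c = 1 and G(s) = L{g(t)}.
L{t^5} = 5!/s^6 = 120/s^6.

120*exp(-s)/s^6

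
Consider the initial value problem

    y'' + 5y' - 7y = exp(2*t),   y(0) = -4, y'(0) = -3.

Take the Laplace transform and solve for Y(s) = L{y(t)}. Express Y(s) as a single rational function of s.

Y(s) = (-4*s^2 - 15*s + 47)/(s^3 + 3*s^2 - 17*s + 14)

Transform both sides with L{·}.
Using L{y''} = s^2 Y - s·y(0) - y'(0) and L{y'} = sY - y(0), with y(0) = -4, y'(0) = -3, the left side becomes (s^2 + 5*s - 7)Y - (-4*s - 23).
The right side is L{exp(2*t)} = 1/(s - 2).
So (s^2 + 5*s - 7)Y = 1/(s - 2) + (-4*s - 23).
Solve for Y(s) and write it as one ratio of polynomials.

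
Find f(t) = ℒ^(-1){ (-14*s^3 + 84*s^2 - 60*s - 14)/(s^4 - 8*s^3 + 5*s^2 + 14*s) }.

Factor the denominator: s^4 - 8*s^3 + 5*s^2 + 14*s = s*(s - 7)*(s - 2)*(s + 1).
Partial fraction decomposition gives [-4/(s - 7)] + [-6/(s + 1)] + [-1/s] + [-3/(s - 2)].
Invert each term: -4/(s - 7) ↔ -4e^(7t); -6/(s + 1) ↔ -6e^(-t); -1/(s - 0) ↔ -e^(0t); -3/(s - 2) ↔ -3e^(2t).

f(t) = -4*exp(7*t) - 3*exp(2*t) - 1 - 6*exp(-t)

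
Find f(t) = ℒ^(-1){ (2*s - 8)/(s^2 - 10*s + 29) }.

Complete the square in the denominator: s^2 - 10*s + 29 = (s - 5)^2 + 2^2.
Split the numerator to match: 2*s - 8 = 2·(s - 5) + 1·2.
Invert each term: 2·(s - 5)/((s - 5)^2 + 4) ↔ 2e^(5t)cos(2t); 1·2/((s - 5)^2 + 4) ↔ e^(5t)sin(2t).

f(t) = exp(5*t)*sin(2*t) + 2*exp(5*t)*cos(2*t)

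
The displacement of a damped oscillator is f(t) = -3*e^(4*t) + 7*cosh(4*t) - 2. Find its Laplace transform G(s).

Apply the Laplace transform termwise.
L{-2} = -2/s; (7)·[L{cosh(4t)} = s/(s^2 - 16)]; (-3)·[L{e^(4t)} = 1/(s - 4)].

G(s) = 7*s/(s^2 - 16) - 3/(s - 4) - 2/s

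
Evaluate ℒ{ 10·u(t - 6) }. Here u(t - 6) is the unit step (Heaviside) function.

10*exp(-6*s)/s

By the second shifting theorem, L{u(t - c)·g(t - c)} = e^(-cs)·G(s) with c = 6 and G(s) = L{g(t)}.
L{10} = 10/s.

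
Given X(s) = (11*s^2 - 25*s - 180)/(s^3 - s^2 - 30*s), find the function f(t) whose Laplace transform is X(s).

Factor the denominator: s^3 - s^2 - 30*s = s*(s - 6)*(s + 5).
Partial fraction decomposition gives [4/(s + 5)] + [6/s] + [1/(s - 6)].
Invert each term: 4/(s + 5) ↔ 4e^(-5t); 6/(s - 0) ↔ 6e^(0t); 1/(s - 6) ↔ e^(6t).

f(t) = exp(6*t) + 6 + 4*exp(-5*t)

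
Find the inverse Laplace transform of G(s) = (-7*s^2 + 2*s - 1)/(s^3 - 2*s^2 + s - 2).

-5*exp(2*t) - 2*sin(t) - 2*cos(t)

Factor the denominator: s^3 - 2*s^2 + s - 2 = (s - 2)*(s^2 + 1).
Partial fraction decomposition gives [-5/(s - 2)] + [-2*s/(s^2 + 1)] + [-2/(s^2 + 1)].
Invert each term: -5/(s - 2) ↔ -5e^(2t); -2·s/(s^2 + 1) ↔ -2cos(t); -2·1/(s^2 + 1) ↔ -2sin(t).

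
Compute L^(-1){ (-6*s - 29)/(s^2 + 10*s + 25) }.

t*exp(-5*t) - 6*exp(-5*t)

Factor the denominator: s^2 + 10*s + 25 = (s + 5)^2.
Partial fraction decomposition gives [-6/(s + 5)] + [(s + 5)^(-2)].
Invert each term: -6/(s + 5) ↔ -6e^(-5t); 1/(s + 5)^2 ↔ t·e^(-5t).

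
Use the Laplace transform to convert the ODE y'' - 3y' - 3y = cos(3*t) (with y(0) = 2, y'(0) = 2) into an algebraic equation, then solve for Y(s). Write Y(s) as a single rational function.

Transform both sides with L{·}.
The derivative rules (L{y''} = s^2 Y - s·y(0) - y'(0) and L{y'} = sY - y(0), with y(0) = 2, y'(0) = 2) turn the left side into (s^2 - 3*s - 3)Y - (2*s - 4).
The right side is L{cos(3*t)} = s/(s^2 + 9).
So (s^2 - 3*s - 3)Y = s/(s^2 + 9) + (2*s - 4).
Isolate Y and clear denominators.

Y(s) = (2*s^3 - 4*s^2 + 19*s - 36)/(s^4 - 3*s^3 + 6*s^2 - 27*s - 27)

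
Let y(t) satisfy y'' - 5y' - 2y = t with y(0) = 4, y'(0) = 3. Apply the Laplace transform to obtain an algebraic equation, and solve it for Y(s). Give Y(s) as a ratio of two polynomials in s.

Y(s) = (4*s^3 - 17*s^2 + 1)/(s^4 - 5*s^3 - 2*s^2)

Transform both sides with L{·}.
The derivative rules (L{y''} = s^2 Y - s·y(0) - y'(0) and L{y'} = sY - y(0), with y(0) = 4, y'(0) = 3) turn the left side into (s^2 - 5*s - 2)Y - (4*s - 17).
The right side is L{t} = s^(-2).
So (s^2 - 5*s - 2)Y = s^(-2) + (4*s - 17).
Solve for Y(s) and write it as one ratio of polynomials.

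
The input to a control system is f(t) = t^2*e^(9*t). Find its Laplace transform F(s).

F(s) = 2/(s - 9)^3

L{e^(9t)} = 1/(s - 9).
Then apply L{t^2·g(t)} = (-1)^2 d^2/ds^2[G(s)] with G(s) = 1/(s - 9):
differentiating 2 times and applying the sign gives 2/(s - 9)^3.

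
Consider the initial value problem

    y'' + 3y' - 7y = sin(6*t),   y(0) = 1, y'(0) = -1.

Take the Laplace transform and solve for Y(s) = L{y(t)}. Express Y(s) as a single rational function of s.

Take the Laplace transform of both sides.
With L{y''} = s^2 Y - s·y(0) - y'(0) and L{y'} = sY - y(0), with y(0) = 1, y'(0) = -1: the LHS transforms to (s^2 + 3*s - 7)Y - (s + 2).
The right side is L{sin(6*t)} = 6/(s^2 + 36).
So (s^2 + 3*s - 7)Y = 6/(s^2 + 36) + (s + 2).
Isolate Y and clear denominators.

Y(s) = (s^3 + 2*s^2 + 36*s + 78)/(s^4 + 3*s^3 + 29*s^2 + 108*s - 252)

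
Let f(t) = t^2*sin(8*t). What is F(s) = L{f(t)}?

F(s) = 16*(3*s^2 - 64)/(s^2 + 64)^3

L{sin(8t)} = 8/(s^2 + 64).
Then apply L{t^2·g(t)} = (-1)^2 d^2/ds^2[G(s)] with G(s) = 8/(s^2 + 64):
differentiating 2 times and applying the sign gives 16*(3*s^2 - 64)/(s^2 + 64)^3.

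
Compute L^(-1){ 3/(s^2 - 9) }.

sinh(3*t)

Since L{sinh(3t)} = 3/(s^2 - 9), the inverse is sinh(3*t).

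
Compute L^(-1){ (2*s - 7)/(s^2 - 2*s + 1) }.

-5*t*exp(t) + 2*exp(t)

Factor the denominator: s^2 - 2*s + 1 = (s - 1)^2.
Partial fraction decomposition gives [2/(s - 1)] + [-5/(s - 1)^2].
Invert each term: 2/(s - 1) ↔ 2e^(t); -5/(s - 1)^2 ↔ -5t·e^(t).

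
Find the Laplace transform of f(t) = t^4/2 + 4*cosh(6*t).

Apply the Laplace transform termwise.
(4)·[L{cosh(6t)} = s/(s^2 - 36)]; (1/2)·[L{t^4} = 4!/s^5 = 24/s^5].

4*s/(s^2 - 36) + 12/s^5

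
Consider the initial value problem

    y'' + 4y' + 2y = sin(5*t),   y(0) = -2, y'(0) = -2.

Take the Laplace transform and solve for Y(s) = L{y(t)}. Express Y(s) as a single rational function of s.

Y(s) = (-2*s^3 - 10*s^2 - 50*s - 245)/(s^4 + 4*s^3 + 27*s^2 + 100*s + 50)

Apply the Laplace transform to the equation.
Using L{y''} = s^2 Y - s·y(0) - y'(0) and L{y'} = sY - y(0), with y(0) = -2, y'(0) = -2, the left side becomes (s^2 + 4*s + 2)Y - (-2*s - 10).
The right side is L{sin(5*t)} = 5/(s^2 + 25).
So (s^2 + 4*s + 2)Y = 5/(s^2 + 25) + (-2*s - 10).
Solve for Y(s) and write it as one ratio of polynomials.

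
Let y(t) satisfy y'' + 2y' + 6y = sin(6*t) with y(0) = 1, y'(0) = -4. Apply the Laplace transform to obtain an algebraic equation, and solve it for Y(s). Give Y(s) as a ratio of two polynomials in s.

Y(s) = (s^3 - 2*s^2 + 36*s - 66)/(s^4 + 2*s^3 + 42*s^2 + 72*s + 216)

Transform both sides with L{·}.
Using L{y''} = s^2 Y - s·y(0) - y'(0) and L{y'} = sY - y(0), with y(0) = 1, y'(0) = -4, the left side becomes (s^2 + 2*s + 6)Y - (s - 2).
The right side is L{sin(6*t)} = 6/(s^2 + 36).
So (s^2 + 2*s + 6)Y = 6/(s^2 + 36) + (s - 2).
Solve for Y(s) and write it as one ratio of polynomials.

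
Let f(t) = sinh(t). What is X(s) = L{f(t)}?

L{sinh(t)} = 1/(s^2 - 1).

X(s) = 1/(s^2 - 1)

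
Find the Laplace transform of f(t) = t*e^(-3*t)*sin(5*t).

10*(s + 3)/(s^2 + 6*s + 34)^2

L{sin(5t)} = 5/(s^2 + 25).
Multiplying by e^(-3t) shifts s → s + 3, so L{e^(-3*t)*sin(5*t)} = 5/((s + 3)^2 + 25).
Then apply L{t·g(t)} = -d/ds[H(s)] with H(s) = 5/((s + 3)^2 + 25):
differentiating 1 time and applying the sign gives 10*(s + 3)/(s^2 + 6*s + 34)^2.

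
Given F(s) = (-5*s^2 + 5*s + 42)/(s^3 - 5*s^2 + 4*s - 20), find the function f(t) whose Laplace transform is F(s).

f(t) = -2*exp(5*t) - 5*sin(2*t) - 3*cos(2*t)

Factor the denominator: s^3 - 5*s^2 + 4*s - 20 = (s - 5)*(s^2 + 4).
Partial fraction decomposition gives [-2/(s - 5)] + [-3*s/(s^2 + 4)] + [-10/(s^2 + 4)].
Invert each term: -2/(s - 5) ↔ -2e^(5t); -3·s/(s^2 + 4) ↔ -3cos(2t); -5·2/(s^2 + 4) ↔ -5sin(2t).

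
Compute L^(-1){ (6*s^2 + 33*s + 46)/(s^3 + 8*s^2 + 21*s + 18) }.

Factor the denominator: s^3 + 8*s^2 + 21*s + 18 = (s + 2)*(s + 3)^2.
Partial fraction decomposition gives [2/(s + 3)] + [-1/(s + 3)^2] + [4/(s + 2)].
Invert each term: 2/(s + 3) ↔ 2e^(-3t); -1/(s + 3)^2 ↔ -t·e^(-3t); 4/(s + 2) ↔ 4e^(-2t).

-t*exp(-3*t) + 4*exp(-2*t) + 2*exp(-3*t)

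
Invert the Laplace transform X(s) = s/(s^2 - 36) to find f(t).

Since L{cosh(6t)} = s/(s^2 - 36), the inverse is cosh(6*t).

f(t) = cosh(6*t)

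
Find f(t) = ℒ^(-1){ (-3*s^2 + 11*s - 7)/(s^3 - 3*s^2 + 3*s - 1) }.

Factor the denominator: s^3 - 3*s^2 + 3*s - 1 = (s - 1)^3.
Partial fraction decomposition gives [-3/(s - 1)] + [5/(s - 1)^2] + [(s - 1)^(-3)].
Invert each term: -3/(s - 1) ↔ -3e^(t); 5/(s - 1)^2 ↔ 5t·e^(t); 1/(s - 1)^3 ↔ (1/2)t^2·e^(t).

f(t) = t^2*exp(t)/2 + 5*t*exp(t) - 3*exp(t)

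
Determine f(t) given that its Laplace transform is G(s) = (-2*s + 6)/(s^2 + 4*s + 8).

f(t) = 5*exp(-2*t)*sin(2*t) - 2*exp(-2*t)*cos(2*t)

Complete the square in the denominator: s^2 + 4*s + 8 = (s + 2)^2 + 2^2.
Split the numerator to match: -2*s + 6 = -2·(s + 2) + 5·2.
Invert each term: -2·(s + 2)/((s + 2)^2 + 4) ↔ -2e^(-2t)cos(2t); 5·2/((s + 2)^2 + 4) ↔ 5e^(-2t)sin(2t).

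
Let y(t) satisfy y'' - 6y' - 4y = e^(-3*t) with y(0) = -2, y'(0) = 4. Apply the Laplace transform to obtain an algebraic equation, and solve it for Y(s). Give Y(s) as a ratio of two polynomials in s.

Y(s) = (-2*s^2 + 10*s + 49)/(s^3 - 3*s^2 - 22*s - 12)

Apply the Laplace transform to the equation.
The derivative rules (L{y''} = s^2 Y - s·y(0) - y'(0) and L{y'} = sY - y(0), with y(0) = -2, y'(0) = 4) turn the left side into (s^2 - 6*s - 4)Y - (-2*s + 16).
The right side is L{e^(-3*t)} = 1/(s + 3).
So (s^2 - 6*s - 4)Y = 1/(s + 3) + (-2*s + 16).
Isolate Y and clear denominators.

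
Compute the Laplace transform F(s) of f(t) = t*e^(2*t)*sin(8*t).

F(s) = 16*(s - 2)/(s^2 - 4*s + 68)^2

L{sin(8t)} = 8/(s^2 + 64).
Multiplying by e^(2t) shifts s → s - 2, so L{e^(2*t)*sin(8*t)} = 8/((s - 2)^2 + 64).
Then apply L{t·g(t)} = -d/ds[G(s)] with G(s) = 8/((s - 2)^2 + 64):
differentiating 1 time and applying the sign gives 16*(s - 2)/(s^2 - 4*s + 68)^2.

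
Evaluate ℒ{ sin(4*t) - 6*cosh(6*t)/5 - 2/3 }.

Apply the Laplace transform termwise.
(-6/5)·[L{cosh(6t)} = s/(s^2 - 36)]; L{sin(4t)} = 4/(s^2 + 16); L{-2/3} = (-2/3)/s.

-6*s/(5*(s^2 - 36)) + 4/(s^2 + 16) - 2/(3*s)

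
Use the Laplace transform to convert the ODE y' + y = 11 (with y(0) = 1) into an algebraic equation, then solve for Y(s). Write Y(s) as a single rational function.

Take the Laplace transform of both sides.
The derivative rules (L{y'} = sY - y(0) = sY - 1) turn the left side into (s + 1)Y - (1).
The right side is L{11} = 11/s.
So (s + 1)Y = 11/s + (1).
Isolate Y and clear denominators.

Y(s) = (s + 11)/(s^2 + s)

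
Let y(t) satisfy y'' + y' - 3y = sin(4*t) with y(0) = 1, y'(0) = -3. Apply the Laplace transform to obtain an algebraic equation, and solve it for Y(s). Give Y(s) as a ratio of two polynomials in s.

Apply the Laplace transform to the equation.
The derivative rules (L{y''} = s^2 Y - s·y(0) - y'(0) and L{y'} = sY - y(0), with y(0) = 1, y'(0) = -3) turn the left side into (s^2 + s - 3)Y - (s - 2).
The right side is L{sin(4*t)} = 4/(s^2 + 16).
So (s^2 + s - 3)Y = 4/(s^2 + 16) + (s - 2).
Divide through and combine into a single rational function.

Y(s) = (s^3 - 2*s^2 + 16*s - 28)/(s^4 + s^3 + 13*s^2 + 16*s - 48)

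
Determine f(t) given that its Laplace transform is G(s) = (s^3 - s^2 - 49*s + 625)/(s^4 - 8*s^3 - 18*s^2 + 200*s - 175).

f(t) = 4*exp(7*t) - 6*exp(5*t) + 4*exp(t) - exp(-5*t)

Factor the denominator: s^4 - 8*s^3 - 18*s^2 + 200*s - 175 = (s - 7)*(s - 5)*(s - 1)*(s + 5).
Partial fraction decomposition gives [4/(s - 1)] + [-1/(s + 5)] + [-6/(s - 5)] + [4/(s - 7)].
Invert each term: 4/(s - 1) ↔ 4e^(t); -1/(s + 5) ↔ -e^(-5t); -6/(s - 5) ↔ -6e^(5t); 4/(s - 7) ↔ 4e^(7t).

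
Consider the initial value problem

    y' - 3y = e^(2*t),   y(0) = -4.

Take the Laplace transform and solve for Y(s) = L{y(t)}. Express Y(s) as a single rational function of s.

Apply the Laplace transform to the equation.
With L{y'} = sY - y(0) = sY - (-4): the LHS transforms to (s - 3)Y - (-4).
The right side is L{e^(2*t)} = 1/(s - 2).
So (s - 3)Y = 1/(s - 2) + (-4).
Divide through and combine into a single rational function.

Y(s) = (-4*s + 9)/(s^2 - 5*s + 6)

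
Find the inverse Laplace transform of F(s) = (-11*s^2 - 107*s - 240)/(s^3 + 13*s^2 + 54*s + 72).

Factor the denominator: s^3 + 13*s^2 + 54*s + 72 = (s + 3)*(s + 4)*(s + 6).
Partial fraction decomposition gives [1/(s + 6)] + [-6/(s + 4)] + [-6/(s + 3)].
Invert each term: 1/(s + 6) ↔ e^(-6t); -6/(s + 4) ↔ -6e^(-4t); -6/(s + 3) ↔ -6e^(-3t).

-6*exp(-3*t) - 6*exp(-4*t) + exp(-6*t)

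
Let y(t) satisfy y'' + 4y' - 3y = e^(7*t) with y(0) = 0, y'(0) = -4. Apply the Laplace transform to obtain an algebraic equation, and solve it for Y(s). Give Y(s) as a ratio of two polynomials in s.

Y(s) = (-4*s + 29)/(s^3 - 3*s^2 - 31*s + 21)

Take the Laplace transform of both sides.
With L{y''} = s^2 Y - s·y(0) - y'(0) and L{y'} = sY - y(0), with y(0) = 0, y'(0) = -4: the LHS transforms to (s^2 + 4*s - 3)Y - (-4).
The right side is L{e^(7*t)} = 1/(s - 7).
So (s^2 + 4*s - 3)Y = 1/(s - 7) + (-4).
Divide through and combine into a single rational function.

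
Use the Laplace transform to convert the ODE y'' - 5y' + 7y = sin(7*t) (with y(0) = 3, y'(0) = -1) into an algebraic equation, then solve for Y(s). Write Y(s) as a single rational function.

Y(s) = (3*s^3 - 16*s^2 + 147*s - 777)/(s^4 - 5*s^3 + 56*s^2 - 245*s + 343)

Take the Laplace transform of both sides.
Using L{y''} = s^2 Y - s·y(0) - y'(0) and L{y'} = sY - y(0), with y(0) = 3, y'(0) = -1, the left side becomes (s^2 - 5*s + 7)Y - (3*s - 16).
The right side is L{sin(7*t)} = 7/(s^2 + 49).
So (s^2 - 5*s + 7)Y = 7/(s^2 + 49) + (3*s - 16).
Solve for Y(s) and write it as one ratio of polynomials.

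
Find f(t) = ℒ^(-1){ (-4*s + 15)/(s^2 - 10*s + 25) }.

f(t) = -5*t*exp(5*t) - 4*exp(5*t)

Factor the denominator: s^2 - 10*s + 25 = (s - 5)^2.
Partial fraction decomposition gives [-4/(s - 5)] + [-5/(s - 5)^2].
Invert each term: -4/(s - 5) ↔ -4e^(5t); -5/(s - 5)^2 ↔ -5t·e^(5t).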